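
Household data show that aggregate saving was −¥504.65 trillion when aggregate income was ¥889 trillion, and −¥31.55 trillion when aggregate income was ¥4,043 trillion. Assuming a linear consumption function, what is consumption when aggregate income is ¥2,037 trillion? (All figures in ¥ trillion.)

MPS = ΔS/ΔY = (-31.55 − (-504.65))/(4043 − 889) = 473.1/3154 = 0.15
MPC = 1 − MPS = 0.85
Autonomous saving = -504.65 − 0.15(889) = -638, so a = 638
C = 638 + 0.85(2037) = 638 + 1731.45 = 2369.45

C = 2369.45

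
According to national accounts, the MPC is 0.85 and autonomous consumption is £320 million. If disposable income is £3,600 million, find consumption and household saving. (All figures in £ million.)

C = 320 + 0.85(3600) = 320 + 3060 = 3380
S = Y − C = 3600 − 3380 = 220

C = 3380; S = 220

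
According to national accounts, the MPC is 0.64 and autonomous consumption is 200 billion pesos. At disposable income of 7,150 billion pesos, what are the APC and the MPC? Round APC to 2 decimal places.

MPC = 0.64 (the slope of the consumption function)
C = 200 + 0.64(7150) = 4776, so APC = 4776/7150 = 0.67

APC = 0.67; MPC = 0.64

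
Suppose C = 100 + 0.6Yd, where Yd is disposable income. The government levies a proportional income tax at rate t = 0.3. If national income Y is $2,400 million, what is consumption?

Yd = (1 − 0.3)(2400) = 0.7(2400) = 1680
C = 100 + 0.6(1680) = 100 + 1008 = 1108

C = 1108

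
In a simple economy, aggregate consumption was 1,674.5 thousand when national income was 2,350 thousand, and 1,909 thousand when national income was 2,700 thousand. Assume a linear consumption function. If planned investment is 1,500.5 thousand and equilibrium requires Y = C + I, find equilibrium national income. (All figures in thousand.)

MPC = (1909 − 1674.5)/(2700 − 2350) = 234.5/350 = 0.67
a = 1674.5 − 0.67(2350) = 100
Equilibrium: Y = 100 + 0.67Y + 1500.5
0.33Y = 1600.5, so Y = 1600.5/0.33 = 4850

Y = 4850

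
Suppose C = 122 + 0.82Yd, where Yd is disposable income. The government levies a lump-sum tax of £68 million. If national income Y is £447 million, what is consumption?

Yd = Y − T = 447 − 68 = 379
C = 122 + 0.82(379) = 122 + 310.78 = 432.78

C = 432.78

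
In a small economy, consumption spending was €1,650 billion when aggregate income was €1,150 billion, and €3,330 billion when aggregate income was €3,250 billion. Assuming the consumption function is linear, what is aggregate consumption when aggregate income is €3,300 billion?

C = 3370

MPC = (3330 − 1650)/(3250 − 1150) = 1680/2100 = 0.8
a = 1650 − 0.8(1150) = 1650 − 920 = 730
C = 730 + 0.8(3300) = 730 + 2640 = 3370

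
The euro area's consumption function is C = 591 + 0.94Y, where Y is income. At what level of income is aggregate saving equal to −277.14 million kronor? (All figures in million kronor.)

S = Y − C = -591 + 0.06Y
-591 + 0.06Y = -277.14, so 0.06Y = 313.86 and Y = 5231

Y = 5231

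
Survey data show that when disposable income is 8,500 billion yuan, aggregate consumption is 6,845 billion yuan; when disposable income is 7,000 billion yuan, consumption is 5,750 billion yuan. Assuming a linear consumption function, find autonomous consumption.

a = 640

MPC = ΔC/ΔY = (6845 − 5750)/(8500 − 7000) = 1095/1500 = 0.73
a = C − MPC·Y = 5750 − 0.73(7000) = 5750 − 5110 = 640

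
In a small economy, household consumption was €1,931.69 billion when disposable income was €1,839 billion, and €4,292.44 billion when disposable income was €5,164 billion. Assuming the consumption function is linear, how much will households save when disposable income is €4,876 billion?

MPC = (4292.44 − 1931.69)/(5164 − 1839) = 2360.75/3325 = 0.71
a = 1931.69 − 0.71(1839) = 1931.69 − 1305.69 = 626
C = 626 + 0.71(4876) = 4087.96
S = 4876 − 4087.96 = 788.04

S = 788.04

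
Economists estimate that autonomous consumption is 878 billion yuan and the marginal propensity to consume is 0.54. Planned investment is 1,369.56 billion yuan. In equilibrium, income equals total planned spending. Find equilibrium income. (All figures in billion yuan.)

Y = 4886

Y = C + I = 878 + 0.54Y + 1369.56
Y − 0.54Y = 2247.56
0.46Y = 2247.56, so Y = 2247.56/0.46 = 4886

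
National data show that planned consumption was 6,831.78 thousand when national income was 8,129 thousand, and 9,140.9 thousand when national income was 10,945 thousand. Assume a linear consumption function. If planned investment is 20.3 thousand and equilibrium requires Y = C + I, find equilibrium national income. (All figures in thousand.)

Y = 1035

MPC = (9140.9 − 6831.78)/(10945 − 8129) = 2309.12/2816 = 0.82
a = 6831.78 − 0.82(8129) = 166
Equilibrium: Y = 166 + 0.82Y + 20.3
0.18Y = 186.3, so Y = 186.3/0.18 = 1035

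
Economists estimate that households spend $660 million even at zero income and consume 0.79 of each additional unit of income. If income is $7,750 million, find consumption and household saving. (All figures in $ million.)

C = 660 + 0.79(7750) = 660 + 6122.5 = 6782.5
S = Y − C = 7750 − 6782.5 = 967.5

C = 6782.5; S = 967.5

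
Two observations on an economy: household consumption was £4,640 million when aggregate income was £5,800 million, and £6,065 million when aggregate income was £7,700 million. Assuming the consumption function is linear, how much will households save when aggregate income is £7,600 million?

S = 1610

MPC = (6065 − 4640)/(7700 − 5800) = 1425/1900 = 0.75
a = 4640 − 0.75(5800) = 4640 − 4350 = 290
C = 290 + 0.75(7600) = 5990
S = 7600 − 5990 = 1610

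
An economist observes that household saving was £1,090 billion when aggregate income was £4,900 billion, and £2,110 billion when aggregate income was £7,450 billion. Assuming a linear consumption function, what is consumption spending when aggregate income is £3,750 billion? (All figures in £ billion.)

MPS = ΔS/ΔY = (2110 − 1090)/(7450 − 4900) = 1020/2550 = 0.4
MPC = 1 − MPS = 0.6
Autonomous saving = 1090 − 0.4(4900) = -870, so a = 870
C = 870 + 0.6(3750) = 870 + 2250 = 3120

C = 3120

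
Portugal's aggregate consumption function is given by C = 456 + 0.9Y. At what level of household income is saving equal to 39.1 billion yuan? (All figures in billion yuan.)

S = Y − C = -456 + 0.1Y
-456 + 0.1Y = 39.1, so 0.1Y = 495.1 and Y = 4951

Y = 4951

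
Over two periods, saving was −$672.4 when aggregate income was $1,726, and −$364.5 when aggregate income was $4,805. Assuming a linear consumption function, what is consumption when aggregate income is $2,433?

C = 3034.7

MPS = ΔS/ΔY = (-364.5 − (-672.4))/(4805 − 1726) = 307.9/3079 = 0.1
MPC = 1 − MPS = 0.9
Autonomous saving = -672.4 − 0.1(1726) = -845, so a = 845
C = 845 + 0.9(2433) = 845 + 2189.7 = 3034.7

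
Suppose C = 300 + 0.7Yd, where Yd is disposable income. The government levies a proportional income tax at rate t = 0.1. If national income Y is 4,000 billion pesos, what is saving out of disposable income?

Yd = (1 − 0.1)(4000) = 0.9(4000) = 3600
C = 300 + 0.7(3600) = 300 + 2520 = 2820
S = Yd − C = 3600 − 2820 = 780

S = 780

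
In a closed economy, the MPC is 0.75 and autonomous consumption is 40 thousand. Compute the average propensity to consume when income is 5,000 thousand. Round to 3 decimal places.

APC = 0.758

C = 40 + 0.75(5000) = 3790
APC = C/Y = 3790/5000 = 0.758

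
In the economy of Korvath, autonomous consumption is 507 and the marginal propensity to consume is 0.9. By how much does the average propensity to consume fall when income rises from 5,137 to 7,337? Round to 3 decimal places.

At Y = 5137: C = 507 + 0.9(5137) = 5130.3, APC = 5130.3/5137 = 0.9987
At Y = 7337: C = 7110.3, APC = 7110.3/7337 = 0.9691
Fall in APC = 0.9987 − 0.9691 = 0.0296 ≈ 0.030

ΔAPC = 0.030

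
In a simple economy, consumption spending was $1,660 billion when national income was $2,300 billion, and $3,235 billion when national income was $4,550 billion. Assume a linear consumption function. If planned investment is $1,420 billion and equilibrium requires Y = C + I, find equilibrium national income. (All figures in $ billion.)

MPC = (3235 − 1660)/(4550 − 2300) = 1575/2250 = 0.7
a = 1660 − 0.7(2300) = 50
Equilibrium: Y = 50 + 0.7Y + 1420
0.3Y = 1470, so Y = 1470/0.3 = 4900

Y = 4900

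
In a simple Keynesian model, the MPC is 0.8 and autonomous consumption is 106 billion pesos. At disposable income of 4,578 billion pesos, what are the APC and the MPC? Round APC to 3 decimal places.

MPC = 0.8 (the slope of the consumption function)
C = 106 + 0.8(4578) = 3768.4, so APC = 3768.4/4578 = 0.823

APC = 0.823; MPC = 0.8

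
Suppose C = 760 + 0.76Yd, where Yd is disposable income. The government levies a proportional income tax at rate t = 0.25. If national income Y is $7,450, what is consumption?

Yd = (1 − 0.25)(7450) = 0.75(7450) = 5587.5
C = 760 + 0.76(5587.5) = 760 + 4246.5 = 5006.5

C = 5006.5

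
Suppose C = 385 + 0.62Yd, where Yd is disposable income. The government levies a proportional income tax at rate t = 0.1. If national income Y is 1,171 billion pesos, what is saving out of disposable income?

S = 15.482

Yd = (1 − 0.1)(1171) = 0.9(1171) = 1053.9
C = 385 + 0.62(1053.9) = 385 + 653.418 = 1038.418
S = Yd − C = 1053.9 − 1038.418 = 15.482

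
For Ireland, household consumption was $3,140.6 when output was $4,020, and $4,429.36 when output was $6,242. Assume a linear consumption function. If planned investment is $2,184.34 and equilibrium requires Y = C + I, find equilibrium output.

MPC = (4429.36 − 3140.6)/(6242 − 4020) = 1288.76/2222 = 0.58
a = 3140.6 − 0.58(4020) = 809
Equilibrium: Y = 809 + 0.58Y + 2184.34
0.42Y = 2993.34, so Y = 2993.34/0.42 = 7127

Y = 7127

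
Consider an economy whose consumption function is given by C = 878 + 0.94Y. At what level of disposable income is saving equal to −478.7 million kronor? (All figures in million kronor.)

S = Y − C = -878 + 0.06Y
-878 + 0.06Y = -478.7, so 0.06Y = 399.3 and Y = 6655

Y = 6655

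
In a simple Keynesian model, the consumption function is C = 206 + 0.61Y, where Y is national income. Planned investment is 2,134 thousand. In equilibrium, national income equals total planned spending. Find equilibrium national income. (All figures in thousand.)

Y = 6000

Y = C + I = 206 + 0.61Y + 2134
Y − 0.61Y = 2340
0.39Y = 2340, so Y = 2340/0.39 = 6000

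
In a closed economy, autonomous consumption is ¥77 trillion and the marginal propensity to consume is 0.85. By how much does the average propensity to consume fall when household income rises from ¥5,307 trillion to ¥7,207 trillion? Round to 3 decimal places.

ΔAPC = 0.004

At Y = 5307: C = 77 + 0.85(5307) = 4587.95, APC = 4587.95/5307 = 0.8645
At Y = 7207: C = 6202.95, APC = 6202.95/7207 = 0.8607
Fall in APC = 0.8645 − 0.8607 = 0.0038 ≈ 0.004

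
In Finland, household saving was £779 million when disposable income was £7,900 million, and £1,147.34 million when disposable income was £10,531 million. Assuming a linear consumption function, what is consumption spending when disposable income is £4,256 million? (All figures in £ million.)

MPS = ΔS/ΔY = (1147.34 − 779)/(10531 − 7900) = 368.34/2631 = 0.14
MPC = 1 − MPS = 0.86
Autonomous saving = 779 − 0.14(7900) = -327, so a = 327
C = 327 + 0.86(4256) = 327 + 3660.16 = 3987.16

C = 3987.16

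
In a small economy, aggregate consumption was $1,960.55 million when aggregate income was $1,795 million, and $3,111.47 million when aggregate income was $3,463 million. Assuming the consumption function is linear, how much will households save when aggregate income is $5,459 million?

MPC = (3111.47 − 1960.55)/(3463 − 1795) = 1150.92/1668 = 0.69
a = 1960.55 − 0.69(1795) = 1960.55 − 1238.55 = 722
C = 722 + 0.69(5459) = 4488.71
S = 5459 − 4488.71 = 970.29

S = 970.29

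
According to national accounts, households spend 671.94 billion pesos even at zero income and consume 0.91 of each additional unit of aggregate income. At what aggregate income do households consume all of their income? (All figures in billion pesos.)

Y = 7466

At break-even, C = Y: 671.94 + 0.91Y = Y
0.09Y = 671.94, so Y = 671.94/0.09 = 7466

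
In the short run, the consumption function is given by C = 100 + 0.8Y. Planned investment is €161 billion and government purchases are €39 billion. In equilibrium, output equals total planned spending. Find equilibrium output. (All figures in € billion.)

Y = C + I + G = 100 + 0.8Y + 161 + 39
Y − 0.8Y = 300
0.2Y = 300, so Y = 300/0.2 = 1500

Y = 1500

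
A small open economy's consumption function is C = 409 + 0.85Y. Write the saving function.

S = -409 + 0.15Y

S = Y − C = Y − (409 + 0.85Y) = -409 + (1 − 0.85)Y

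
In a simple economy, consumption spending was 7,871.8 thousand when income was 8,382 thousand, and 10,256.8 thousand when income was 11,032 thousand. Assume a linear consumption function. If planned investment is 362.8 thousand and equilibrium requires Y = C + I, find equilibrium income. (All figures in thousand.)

MPC = (10256.8 − 7871.8)/(11032 − 8382) = 2385/2650 = 0.9
a = 7871.8 − 0.9(8382) = 328
Equilibrium: Y = 328 + 0.9Y + 362.8
0.1Y = 690.8, so Y = 690.8/0.1 = 6908

Y = 6908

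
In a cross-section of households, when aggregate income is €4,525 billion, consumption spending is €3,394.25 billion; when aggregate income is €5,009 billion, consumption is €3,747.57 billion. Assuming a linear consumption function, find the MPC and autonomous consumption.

MPC = 0.73; a = 91

MPC = ΔC/ΔY = (3747.57 − 3394.25)/(5009 − 4525) = 353.32/484 = 0.73
a = C − MPC·Y = 3394.25 − 0.73(4525) = 3394.25 − 3303.25 = 91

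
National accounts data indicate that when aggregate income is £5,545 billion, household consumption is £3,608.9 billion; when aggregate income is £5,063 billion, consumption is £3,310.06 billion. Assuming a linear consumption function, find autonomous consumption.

MPC = ΔC/ΔY = (3608.9 − 3310.06)/(5545 − 5063) = 298.84/482 = 0.62
a = C − MPC·Y = 3310.06 − 0.62(5063) = 3310.06 − 3139.06 = 171

a = 171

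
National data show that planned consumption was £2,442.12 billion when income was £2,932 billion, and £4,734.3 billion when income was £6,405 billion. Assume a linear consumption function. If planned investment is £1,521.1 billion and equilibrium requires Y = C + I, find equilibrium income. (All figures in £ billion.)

Y = 5965

MPC = (4734.3 − 2442.12)/(6405 − 2932) = 2292.18/3473 = 0.66
a = 2442.12 − 0.66(2932) = 507
Equilibrium: Y = 507 + 0.66Y + 1521.1
0.34Y = 2028.1, so Y = 2028.1/0.34 = 5965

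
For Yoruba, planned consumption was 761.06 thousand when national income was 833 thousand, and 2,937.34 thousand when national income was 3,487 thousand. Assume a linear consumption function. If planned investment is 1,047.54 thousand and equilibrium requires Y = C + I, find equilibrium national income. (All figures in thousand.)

Y = 6253

MPC = (2937.34 − 761.06)/(3487 − 833) = 2176.28/2654 = 0.82
a = 761.06 − 0.82(833) = 78
Equilibrium: Y = 78 + 0.82Y + 1047.54
0.18Y = 1125.54, so Y = 1125.54/0.18 = 6253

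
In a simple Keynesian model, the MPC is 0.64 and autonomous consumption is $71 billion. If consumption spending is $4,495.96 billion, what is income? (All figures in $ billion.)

Y = 6914

71 + 0.64Y = 4495.96
0.64Y = 4424.96, so Y = 4424.96/0.64 = 6914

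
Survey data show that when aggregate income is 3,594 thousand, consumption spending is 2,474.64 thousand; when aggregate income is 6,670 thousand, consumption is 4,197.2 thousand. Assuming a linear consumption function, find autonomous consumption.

a = 462

MPC = ΔC/ΔY = (4197.2 − 2474.64)/(6670 − 3594) = 1722.56/3076 = 0.56
a = C − MPC·Y = 2474.64 − 0.56(3594) = 2474.64 − 2012.64 = 462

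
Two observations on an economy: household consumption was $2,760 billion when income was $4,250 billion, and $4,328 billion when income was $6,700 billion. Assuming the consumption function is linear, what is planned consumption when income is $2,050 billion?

MPC = (4328 − 2760)/(6700 − 4250) = 1568/2450 = 0.64
a = 2760 − 0.64(4250) = 2760 − 2720 = 40
C = 40 + 0.64(2050) = 40 + 1312 = 1352

C = 1352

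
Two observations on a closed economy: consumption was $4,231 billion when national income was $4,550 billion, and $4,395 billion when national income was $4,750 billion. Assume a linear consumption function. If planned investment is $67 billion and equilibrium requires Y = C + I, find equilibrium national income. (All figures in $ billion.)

MPC = (4395 − 4231)/(4750 − 4550) = 164/200 = 0.82
a = 4231 − 0.82(4550) = 500
Equilibrium: Y = 500 + 0.82Y + 67
0.18Y = 567, so Y = 567/0.18 = 3150

Y = 3150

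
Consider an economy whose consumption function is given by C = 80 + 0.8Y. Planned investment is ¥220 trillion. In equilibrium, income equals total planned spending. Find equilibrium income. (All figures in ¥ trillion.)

Y = 1500

Y = C + I = 80 + 0.8Y + 220
Y − 0.8Y = 300
0.2Y = 300, so Y = 300/0.2 = 1500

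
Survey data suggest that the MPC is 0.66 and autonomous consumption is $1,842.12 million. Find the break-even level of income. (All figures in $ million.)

Y = 5418

At break-even, C = Y: 1842.12 + 0.66Y = Y
0.34Y = 1842.12, so Y = 1842.12/0.34 = 5418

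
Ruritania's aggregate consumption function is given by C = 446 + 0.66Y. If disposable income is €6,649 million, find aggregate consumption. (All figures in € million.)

C = 4834.34

C = 446 + 0.66(6649) = 446 + 4388.34 = 4834.34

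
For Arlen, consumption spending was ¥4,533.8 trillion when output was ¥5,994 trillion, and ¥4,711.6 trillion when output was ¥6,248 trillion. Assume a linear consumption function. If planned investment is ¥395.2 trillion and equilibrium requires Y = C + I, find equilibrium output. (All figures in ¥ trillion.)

Y = 2444

MPC = (4711.6 − 4533.8)/(6248 − 5994) = 177.8/254 = 0.7
a = 4533.8 − 0.7(5994) = 338
Equilibrium: Y = 338 + 0.7Y + 395.2
0.3Y = 733.2, so Y = 733.2/0.3 = 2444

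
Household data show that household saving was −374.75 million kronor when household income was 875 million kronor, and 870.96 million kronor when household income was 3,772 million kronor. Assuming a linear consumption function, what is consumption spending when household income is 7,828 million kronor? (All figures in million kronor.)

MPS = ΔS/ΔY = (870.96 − (-374.75))/(3772 − 875) = 1245.71/2897 = 0.43
MPC = 1 − MPS = 0.57
Autonomous saving = -374.75 − 0.43(875) = -751, so a = 751
C = 751 + 0.57(7828) = 751 + 4461.96 = 5212.96

C = 5212.96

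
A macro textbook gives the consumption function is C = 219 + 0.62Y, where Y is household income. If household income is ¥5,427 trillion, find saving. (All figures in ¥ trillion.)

C = 219 + 0.62(5427) = 219 + 3364.74 = 3583.74
S = Y − C = 5427 − 3583.74 = 1843.26

S = 1843.26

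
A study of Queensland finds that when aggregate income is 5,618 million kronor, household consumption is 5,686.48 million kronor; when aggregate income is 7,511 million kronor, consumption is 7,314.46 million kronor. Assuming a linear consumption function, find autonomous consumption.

a = 855

MPC = ΔC/ΔY = (7314.46 − 5686.48)/(7511 − 5618) = 1627.98/1893 = 0.86
a = C − MPC·Y = 5686.48 − 0.86(5618) = 5686.48 − 4831.48 = 855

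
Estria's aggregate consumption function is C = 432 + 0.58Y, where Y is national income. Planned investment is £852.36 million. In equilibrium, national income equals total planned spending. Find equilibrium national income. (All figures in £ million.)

Y = C + I = 432 + 0.58Y + 852.36
Y − 0.58Y = 1284.36
0.42Y = 1284.36, so Y = 1284.36/0.42 = 3058

Y = 3058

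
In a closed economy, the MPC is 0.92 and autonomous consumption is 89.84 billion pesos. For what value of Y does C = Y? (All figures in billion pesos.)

Y = 1123

At break-even, C = Y: 89.84 + 0.92Y = Y
0.08Y = 89.84, so Y = 89.84/0.08 = 1123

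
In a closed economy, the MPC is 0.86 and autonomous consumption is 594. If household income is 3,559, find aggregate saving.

S = -95.74

C = 594 + 0.86(3559) = 594 + 3060.74 = 3654.74
S = Y − C = 3559 − 3654.74 = -95.74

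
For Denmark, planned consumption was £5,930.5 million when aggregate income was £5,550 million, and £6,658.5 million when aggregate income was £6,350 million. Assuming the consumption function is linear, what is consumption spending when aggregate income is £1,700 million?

MPC = (6658.5 − 5930.5)/(6350 − 5550) = 728/800 = 0.91
a = 5930.5 − 0.91(5550) = 5930.5 − 5050.5 = 880
C = 880 + 0.91(1700) = 880 + 1547 = 2427

C = 2427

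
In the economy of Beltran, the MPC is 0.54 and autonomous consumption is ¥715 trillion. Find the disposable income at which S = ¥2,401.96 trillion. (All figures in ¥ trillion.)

S = Y − C = -715 + 0.46Y
-715 + 0.46Y = 2401.96, so 0.46Y = 3116.96 and Y = 6776

Y = 6776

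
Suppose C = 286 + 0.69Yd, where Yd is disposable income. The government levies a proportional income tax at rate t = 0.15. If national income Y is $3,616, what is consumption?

Yd = (1 − 0.15)(3616) = 0.85(3616) = 3073.6
C = 286 + 0.69(3073.6) = 286 + 2120.784 = 2406.784

C = 2406.784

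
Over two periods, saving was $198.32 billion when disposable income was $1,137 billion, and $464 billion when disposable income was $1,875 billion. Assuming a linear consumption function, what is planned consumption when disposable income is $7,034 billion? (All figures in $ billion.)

C = 4712.76

MPS = ΔS/ΔY = (464 − 198.32)/(1875 − 1137) = 265.68/738 = 0.36
MPC = 1 − MPS = 0.64
Autonomous saving = 198.32 − 0.36(1137) = -211, so a = 211
C = 211 + 0.64(7034) = 211 + 4501.76 = 4712.76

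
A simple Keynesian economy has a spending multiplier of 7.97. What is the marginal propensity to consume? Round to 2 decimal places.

k = 1/(1 − MPC), so 1 − MPC = 1/k = 1/7.97 = 0.1255
MPC = 1 − 0.1255 = 0.87

MPC = 0.87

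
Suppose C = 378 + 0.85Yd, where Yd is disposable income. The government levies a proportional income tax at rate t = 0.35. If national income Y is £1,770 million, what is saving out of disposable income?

S = -205.425

Yd = (1 − 0.35)(1770) = 0.65(1770) = 1150.5
C = 378 + 0.85(1150.5) = 378 + 977.925 = 1355.925
S = Yd − C = 1150.5 − 1355.925 = -205.425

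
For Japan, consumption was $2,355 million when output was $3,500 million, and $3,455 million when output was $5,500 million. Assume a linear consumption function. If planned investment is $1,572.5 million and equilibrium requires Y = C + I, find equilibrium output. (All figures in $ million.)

Y = 4450

MPC = (3455 − 2355)/(5500 − 3500) = 1100/2000 = 0.55
a = 2355 − 0.55(3500) = 430
Equilibrium: Y = 430 + 0.55Y + 1572.5
0.45Y = 2002.5, so Y = 2002.5/0.45 = 4450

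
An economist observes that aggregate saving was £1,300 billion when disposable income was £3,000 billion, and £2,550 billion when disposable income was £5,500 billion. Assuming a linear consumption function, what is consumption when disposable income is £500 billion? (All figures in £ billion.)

MPS = ΔS/ΔY = (2550 − 1300)/(5500 − 3000) = 1250/2500 = 0.5
MPC = 1 − MPS = 0.5
Autonomous saving = 1300 − 0.5(3000) = -200, so a = 200
C = 200 + 0.5(500) = 200 + 250 = 450

C = 450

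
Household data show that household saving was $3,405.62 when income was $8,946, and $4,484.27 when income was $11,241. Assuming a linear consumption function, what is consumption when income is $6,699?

MPS = ΔS/ΔY = (4484.27 − 3405.62)/(11241 − 8946) = 1078.65/2295 = 0.47
MPC = 1 − MPS = 0.53
Autonomous saving = 3405.62 − 0.47(8946) = -799, so a = 799
C = 799 + 0.53(6699) = 799 + 3550.47 = 4349.47

C = 4349.47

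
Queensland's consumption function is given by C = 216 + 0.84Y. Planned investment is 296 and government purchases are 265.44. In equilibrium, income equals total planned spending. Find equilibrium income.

Y = C + I + G = 216 + 0.84Y + 296 + 265.44
Y − 0.84Y = 777.44
0.16Y = 777.44, so Y = 777.44/0.16 = 4859

Y = 4859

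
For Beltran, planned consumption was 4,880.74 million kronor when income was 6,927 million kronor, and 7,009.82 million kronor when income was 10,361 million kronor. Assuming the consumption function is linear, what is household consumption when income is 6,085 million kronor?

C = 4358.7

MPC = (7009.82 − 4880.74)/(10361 − 6927) = 2129.08/3434 = 0.62
a = 4880.74 − 0.62(6927) = 4880.74 − 4294.74 = 586
C = 586 + 0.62(6085) = 586 + 3772.7 = 4358.7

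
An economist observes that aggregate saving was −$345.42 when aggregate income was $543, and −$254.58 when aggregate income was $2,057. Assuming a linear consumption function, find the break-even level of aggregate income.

MPS = ΔS/ΔY = (-254.58 − (-345.42))/(2057 − 543) = 90.84/1514 = 0.06
MPC = 1 − MPS = 0.94
From S(543) = -345.42: −a + 0.06(543) = -345.42, so a = 32.58 − (-345.42) = 378
Break-even (S = 0): Y = a/MPS = 378/0.06 = 6300

Y = 6300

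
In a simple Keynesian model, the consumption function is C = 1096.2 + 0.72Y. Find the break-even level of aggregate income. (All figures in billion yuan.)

At break-even, C = Y: 1096.2 + 0.72Y = Y
0.28Y = 1096.2, so Y = 1096.2/0.28 = 3915

Y = 3915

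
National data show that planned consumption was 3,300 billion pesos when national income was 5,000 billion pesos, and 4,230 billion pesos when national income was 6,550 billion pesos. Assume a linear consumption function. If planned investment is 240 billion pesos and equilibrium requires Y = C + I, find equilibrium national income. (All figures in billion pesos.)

Y = 1350

MPC = (4230 − 3300)/(6550 − 5000) = 930/1550 = 0.6
a = 3300 − 0.6(5000) = 300
Equilibrium: Y = 300 + 0.6Y + 240
0.4Y = 540, so Y = 540/0.4 = 1350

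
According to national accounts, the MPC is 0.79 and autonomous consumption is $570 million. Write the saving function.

S = -570 + 0.21Y

S = Y − C = Y − (570 + 0.79Y) = -570 + (1 − 0.79)Y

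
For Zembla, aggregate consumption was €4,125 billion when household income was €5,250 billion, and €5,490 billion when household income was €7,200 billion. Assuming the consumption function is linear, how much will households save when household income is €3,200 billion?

S = 510

MPC = (5490 − 4125)/(7200 − 5250) = 1365/1950 = 0.7
a = 4125 − 0.7(5250) = 4125 − 3675 = 450
C = 450 + 0.7(3200) = 2690
S = 3200 − 2690 = 510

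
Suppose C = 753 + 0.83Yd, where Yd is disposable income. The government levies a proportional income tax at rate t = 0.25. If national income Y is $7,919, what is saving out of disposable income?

Yd = (1 − 0.25)(7919) = 0.75(7919) = 5939.25
C = 753 + 0.83(5939.25) = 753 + 4929.5775 = 5682.5775
S = Yd − C = 5939.25 − 5682.5775 = 256.6725

S = 256.6725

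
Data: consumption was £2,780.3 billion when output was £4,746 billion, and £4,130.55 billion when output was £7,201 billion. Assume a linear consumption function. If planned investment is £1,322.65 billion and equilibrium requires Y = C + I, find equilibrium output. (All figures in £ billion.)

MPC = (4130.55 − 2780.3)/(7201 − 4746) = 1350.25/2455 = 0.55
a = 2780.3 − 0.55(4746) = 170
Equilibrium: Y = 170 + 0.55Y + 1322.65
0.45Y = 1492.65, so Y = 1492.65/0.45 = 3317

Y = 3317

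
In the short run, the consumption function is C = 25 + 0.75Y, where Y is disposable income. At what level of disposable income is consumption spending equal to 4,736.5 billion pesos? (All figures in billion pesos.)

25 + 0.75Y = 4736.5
0.75Y = 4711.5, so Y = 4711.5/0.75 = 6282

Y = 6282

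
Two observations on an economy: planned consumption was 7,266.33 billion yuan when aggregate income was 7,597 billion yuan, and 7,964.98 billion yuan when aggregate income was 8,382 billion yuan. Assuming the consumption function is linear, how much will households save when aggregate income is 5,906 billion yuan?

S = 144.66

MPC = (7964.98 − 7266.33)/(8382 − 7597) = 698.65/785 = 0.89
a = 7266.33 − 0.89(7597) = 7266.33 − 6761.33 = 505
C = 505 + 0.89(5906) = 5761.34
S = 5906 − 5761.34 = 144.66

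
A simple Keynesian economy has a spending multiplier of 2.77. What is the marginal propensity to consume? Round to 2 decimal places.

k = 1/(1 − MPC), so 1 − MPC = 1/k = 1/2.77 = 0.3610
MPC = 1 − 0.3610 = 0.64

MPC = 0.64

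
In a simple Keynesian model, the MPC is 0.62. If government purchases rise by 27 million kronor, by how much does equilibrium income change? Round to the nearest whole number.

ΔY ≈ 71

The multiplier is 1/(1 − MPC) = 1/0.38.
ΔY = 27/0.38 = 71.05 ≈ 71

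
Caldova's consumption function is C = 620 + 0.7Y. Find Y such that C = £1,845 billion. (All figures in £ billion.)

620 + 0.7Y = 1845
0.7Y = 1225, so Y = 1225/0.7 = 1750

Y = 1750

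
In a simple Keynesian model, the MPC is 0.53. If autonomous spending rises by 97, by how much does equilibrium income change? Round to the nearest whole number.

ΔY ≈ 206

The multiplier is 1/(1 − MPC) = 1/0.47.
ΔY = 97/0.47 = 206.38 ≈ 206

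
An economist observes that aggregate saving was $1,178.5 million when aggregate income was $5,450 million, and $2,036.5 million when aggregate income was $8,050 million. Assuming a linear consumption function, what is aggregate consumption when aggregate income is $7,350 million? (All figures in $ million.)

MPS = ΔS/ΔY = (2036.5 − 1178.5)/(8050 − 5450) = 858/2600 = 0.33
MPC = 1 − MPS = 0.67
Autonomous saving = 1178.5 − 0.33(5450) = -620, so a = 620
C = 620 + 0.67(7350) = 620 + 4924.5 = 5544.5

C = 5544.5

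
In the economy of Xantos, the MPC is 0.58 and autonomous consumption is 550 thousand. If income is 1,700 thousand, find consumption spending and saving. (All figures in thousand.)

C = 1536; S = 164

C = 550 + 0.58(1700) = 550 + 986 = 1536
S = Y − C = 1700 − 1536 = 164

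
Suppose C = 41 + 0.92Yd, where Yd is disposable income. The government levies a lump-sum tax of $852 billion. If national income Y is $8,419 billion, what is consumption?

C = 7002.64

Yd = Y − T = 8419 − 852 = 7567
C = 41 + 0.92(7567) = 41 + 6961.64 = 7002.64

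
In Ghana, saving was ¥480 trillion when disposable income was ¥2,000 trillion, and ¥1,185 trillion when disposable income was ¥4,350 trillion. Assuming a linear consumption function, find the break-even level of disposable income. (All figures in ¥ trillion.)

Y = 400

MPS = ΔS/ΔY = (1185 − 480)/(4350 − 2000) = 705/2350 = 0.3
MPC = 1 − MPS = 0.7
From S(2000) = 480: −a + 0.3(2000) = 480, so a = 600 − 480 = 120
Break-even (S = 0): Y = a/MPS = 120/0.3 = 400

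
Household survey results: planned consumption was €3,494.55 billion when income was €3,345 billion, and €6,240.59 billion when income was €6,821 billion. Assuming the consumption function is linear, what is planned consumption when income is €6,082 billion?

MPC = (6240.59 − 3494.55)/(6821 − 3345) = 2746.04/3476 = 0.79
a = 3494.55 − 0.79(3345) = 3494.55 − 2642.55 = 852
C = 852 + 0.79(6082) = 852 + 4804.78 = 5656.78

C = 5656.78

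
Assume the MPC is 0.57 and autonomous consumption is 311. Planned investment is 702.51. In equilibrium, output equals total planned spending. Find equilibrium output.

Y = 2357

Y = C + I = 311 + 0.57Y + 702.51
Y − 0.57Y = 1013.51
0.43Y = 1013.51, so Y = 1013.51/0.43 = 2357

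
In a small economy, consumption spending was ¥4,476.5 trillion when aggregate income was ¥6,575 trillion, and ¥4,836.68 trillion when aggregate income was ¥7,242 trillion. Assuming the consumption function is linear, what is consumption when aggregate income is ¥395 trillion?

MPC = (4836.68 − 4476.5)/(7242 − 6575) = 360.18/667 = 0.54
a = 4476.5 − 0.54(6575) = 4476.5 − 3550.5 = 926
C = 926 + 0.54(395) = 926 + 213.3 = 1139.3

C = 1139.3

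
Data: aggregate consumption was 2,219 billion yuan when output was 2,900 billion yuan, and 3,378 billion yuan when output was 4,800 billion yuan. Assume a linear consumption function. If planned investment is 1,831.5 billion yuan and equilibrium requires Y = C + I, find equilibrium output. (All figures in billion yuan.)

MPC = (3378 − 2219)/(4800 − 2900) = 1159/1900 = 0.61
a = 2219 − 0.61(2900) = 450
Equilibrium: Y = 450 + 0.61Y + 1831.5
0.39Y = 2281.5, so Y = 2281.5/0.39 = 5850

Y = 5850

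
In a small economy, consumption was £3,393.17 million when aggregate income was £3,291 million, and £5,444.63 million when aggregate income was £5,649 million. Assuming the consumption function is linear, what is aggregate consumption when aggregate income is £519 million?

MPC = (5444.63 − 3393.17)/(5649 − 3291) = 2051.46/2358 = 0.87
a = 3393.17 − 0.87(3291) = 3393.17 − 2863.17 = 530
C = 530 + 0.87(519) = 530 + 451.53 = 981.53

C = 981.53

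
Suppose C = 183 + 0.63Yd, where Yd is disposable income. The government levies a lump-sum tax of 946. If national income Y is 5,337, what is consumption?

C = 2949.33

Yd = Y − T = 5337 − 946 = 4391
C = 183 + 0.63(4391) = 183 + 2766.33 = 2949.33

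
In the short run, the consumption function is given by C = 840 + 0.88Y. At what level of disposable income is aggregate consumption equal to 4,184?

840 + 0.88Y = 4184
0.88Y = 3344, so Y = 3344/0.88 = 3800

Y = 3800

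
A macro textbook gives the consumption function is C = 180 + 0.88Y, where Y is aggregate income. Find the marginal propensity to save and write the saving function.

MPS = 0.12; S = -180 + 0.12Y

MPS = 1 − MPC = 1 − 0.88 = 0.12
S = Y − C = -180 + 0.12Y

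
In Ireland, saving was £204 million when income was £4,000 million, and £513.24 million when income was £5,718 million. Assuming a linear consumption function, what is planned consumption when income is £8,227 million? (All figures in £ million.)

MPS = ΔS/ΔY = (513.24 − 204)/(5718 − 4000) = 309.24/1718 = 0.18
MPC = 1 − MPS = 0.82
Autonomous saving = 204 − 0.18(4000) = -516, so a = 516
C = 516 + 0.82(8227) = 516 + 6746.14 = 7262.14

C = 7262.14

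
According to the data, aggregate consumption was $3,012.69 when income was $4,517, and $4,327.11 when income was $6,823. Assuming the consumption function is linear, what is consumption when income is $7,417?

MPC = (4327.11 − 3012.69)/(6823 − 4517) = 1314.42/2306 = 0.57
a = 3012.69 − 0.57(4517) = 3012.69 − 2574.69 = 438
C = 438 + 0.57(7417) = 438 + 4227.69 = 4665.69

C = 4665.69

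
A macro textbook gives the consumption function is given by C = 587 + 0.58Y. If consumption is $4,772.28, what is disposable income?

Y = 7216

587 + 0.58Y = 4772.28
0.58Y = 4185.28, so Y = 4185.28/0.58 = 7216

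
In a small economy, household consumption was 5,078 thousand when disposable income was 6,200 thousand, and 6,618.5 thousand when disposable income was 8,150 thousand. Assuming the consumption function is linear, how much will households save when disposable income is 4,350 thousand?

S = 733.5

MPC = (6618.5 − 5078)/(8150 − 6200) = 1540.5/1950 = 0.79
a = 5078 − 0.79(6200) = 5078 − 4898 = 180
C = 180 + 0.79(4350) = 3616.5
S = 4350 − 3616.5 = 733.5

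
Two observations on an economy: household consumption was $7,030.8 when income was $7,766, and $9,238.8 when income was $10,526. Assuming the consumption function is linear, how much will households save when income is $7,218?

S = 625.6

MPC = (9238.8 − 7030.8)/(10526 − 7766) = 2208/2760 = 0.8
a = 7030.8 − 0.8(7766) = 7030.8 − 6212.8 = 818
C = 818 + 0.8(7218) = 6592.4
S = 7218 − 6592.4 = 625.6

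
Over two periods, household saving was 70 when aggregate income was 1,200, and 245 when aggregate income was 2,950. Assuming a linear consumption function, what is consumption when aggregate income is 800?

C = 770

MPS = ΔS/ΔY = (245 − 70)/(2950 − 1200) = 175/1750 = 0.1
MPC = 1 − MPS = 0.9
Autonomous saving = 70 − 0.1(1200) = -50, so a = 50
C = 50 + 0.9(800) = 50 + 720 = 770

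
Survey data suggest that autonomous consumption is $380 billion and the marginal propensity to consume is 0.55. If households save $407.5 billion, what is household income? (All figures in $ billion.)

S = Y − C = -380 + 0.45Y
-380 + 0.45Y = 407.5, so 0.45Y = 787.5 and Y = 1750

Y = 1750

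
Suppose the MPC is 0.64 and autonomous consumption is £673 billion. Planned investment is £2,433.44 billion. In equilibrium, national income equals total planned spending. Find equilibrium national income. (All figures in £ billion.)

Y = 8629

Y = C + I = 673 + 0.64Y + 2433.44
Y − 0.64Y = 3106.44
0.36Y = 3106.44, so Y = 3106.44/0.36 = 8629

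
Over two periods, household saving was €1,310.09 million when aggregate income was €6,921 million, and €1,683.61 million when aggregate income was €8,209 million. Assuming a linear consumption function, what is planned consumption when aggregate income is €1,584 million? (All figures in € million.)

MPS = ΔS/ΔY = (1683.61 − 1310.09)/(8209 − 6921) = 373.52/1288 = 0.29
MPC = 1 − MPS = 0.71
Autonomous saving = 1310.09 − 0.29(6921) = -697, so a = 697
C = 697 + 0.71(1584) = 697 + 1124.64 = 1821.64

C = 1821.64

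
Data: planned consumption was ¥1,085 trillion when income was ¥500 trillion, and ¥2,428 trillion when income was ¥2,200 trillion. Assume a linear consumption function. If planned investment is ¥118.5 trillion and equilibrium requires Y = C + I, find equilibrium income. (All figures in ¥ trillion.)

MPC = (2428 − 1085)/(2200 − 500) = 1343/1700 = 0.79
a = 1085 − 0.79(500) = 690
Equilibrium: Y = 690 + 0.79Y + 118.5
0.21Y = 808.5, so Y = 808.5/0.21 = 3850

Y = 3850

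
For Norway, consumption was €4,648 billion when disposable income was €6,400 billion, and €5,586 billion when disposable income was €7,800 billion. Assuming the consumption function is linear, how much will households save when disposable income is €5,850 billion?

S = 1570.5

MPC = (5586 − 4648)/(7800 − 6400) = 938/1400 = 0.67
a = 4648 − 0.67(6400) = 4648 − 4288 = 360
C = 360 + 0.67(5850) = 4279.5
S = 5850 − 4279.5 = 1570.5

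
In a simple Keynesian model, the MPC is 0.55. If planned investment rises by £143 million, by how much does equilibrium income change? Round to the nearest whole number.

The multiplier is 1/(1 − MPC) = 1/0.45.
ΔY = 143/0.45 = 317.78 ≈ 318

ΔY ≈ 318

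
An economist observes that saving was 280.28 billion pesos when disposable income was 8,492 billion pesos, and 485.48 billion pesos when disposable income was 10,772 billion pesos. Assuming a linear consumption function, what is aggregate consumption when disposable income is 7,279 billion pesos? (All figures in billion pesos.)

C = 7107.89

MPS = ΔS/ΔY = (485.48 − 280.28)/(10772 − 8492) = 205.2/2280 = 0.09
MPC = 1 − MPS = 0.91
Autonomous saving = 280.28 − 0.09(8492) = -484, so a = 484
C = 484 + 0.91(7279) = 484 + 6623.89 = 7107.89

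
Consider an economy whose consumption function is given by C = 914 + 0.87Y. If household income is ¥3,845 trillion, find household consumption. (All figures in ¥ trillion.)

C = 914 + 0.87(3845) = 914 + 3345.15 = 4259.15

C = 4259.15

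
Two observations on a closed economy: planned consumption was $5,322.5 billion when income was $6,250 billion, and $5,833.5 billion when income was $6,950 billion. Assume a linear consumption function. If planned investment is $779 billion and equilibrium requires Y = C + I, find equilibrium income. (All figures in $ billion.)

Y = 5700

MPC = (5833.5 − 5322.5)/(6950 − 6250) = 511/700 = 0.73
a = 5322.5 − 0.73(6250) = 760
Equilibrium: Y = 760 + 0.73Y + 779
0.27Y = 1539, so Y = 1539/0.27 = 5700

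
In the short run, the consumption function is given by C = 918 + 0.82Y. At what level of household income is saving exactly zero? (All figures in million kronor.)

At break-even, C = Y: 918 + 0.82Y = Y
0.18Y = 918, so Y = 918/0.18 = 5100

Y = 5100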